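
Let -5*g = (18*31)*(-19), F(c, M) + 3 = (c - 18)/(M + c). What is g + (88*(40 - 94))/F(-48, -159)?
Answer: 720162/185 ≈ 3892.8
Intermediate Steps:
F(c, M) = -3 + (-18 + c)/(M + c) (F(c, M) = -3 + (c - 18)/(M + c) = -3 + (-18 + c)/(M + c))
g = 10602/5 (g = -18*31*(-19)/5 = -558*(-19)/5 = -⅕*(-10602) = 10602/5 ≈ 2120.4)
g + (88*(40 - 94))/F(-48, -159) = 10602/5 + (88*(40 - 94))/(((-18 - 3*(-159) - 2*(-48))/(-159 - 48))) = 10602/5 + (88*(-54))/(((-18 + 477 + 96)/(-207))) = 10602/5 - 4752/((-1/207*555)) = 10602/5 - 4752/(-185/69) = 10602/5 - 4752*(-69/185) = 10602/5 + 327888/185 = 720162/185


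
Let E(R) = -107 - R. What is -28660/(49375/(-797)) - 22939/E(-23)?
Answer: 87181223/118500 ≈ 735.71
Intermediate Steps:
-28660/(49375/(-797)) - 22939/E(-23) = -28660/(49375/(-797)) - 22939/(-107 - 1*(-23)) = -28660/(49375*(-1/797)) - 22939/(-107 + 23) = -28660/(-49375/797) - 22939/(-84) = -28660*(-797/49375) - 22939*(-1/84) = 4568404/9875 + 3277/12 = 87181223/118500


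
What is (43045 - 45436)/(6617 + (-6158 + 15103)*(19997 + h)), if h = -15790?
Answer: -2391/37638232 ≈ -6.3526e-5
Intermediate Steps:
(43045 - 45436)/(6617 + (-6158 + 15103)*(19997 + h)) = (43045 - 45436)/(6617 + (-6158 + 15103)*(19997 - 15790)) = -2391/(6617 + 8945*4207) = -2391/(6617 + 37631615) = -2391/37638232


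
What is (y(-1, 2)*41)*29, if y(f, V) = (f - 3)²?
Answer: 19024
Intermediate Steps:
y(f, V) = (-3 + f)²
(y(-1, 2)*41)*29 = ((-3 - 1)²*41)*29 = ((-4)²*41)*29 = (16*41)*29 = 656*29 = 19024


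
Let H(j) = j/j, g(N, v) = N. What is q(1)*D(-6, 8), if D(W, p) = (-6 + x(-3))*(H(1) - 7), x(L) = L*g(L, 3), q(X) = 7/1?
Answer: -126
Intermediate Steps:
q(X) = 7 (q(X) = 7*1 = 7)
x(L) = L² (x(L) = L*L = L²)
H(j) = 1
D(W, p) = -18 (D(W, p) = (-6 + (-3)²)*(1 - 7) = (-6 + 9)*(-6) = 3*(-6) = -18)
q(1)*D(-6, 8) = 7*(-18) = -126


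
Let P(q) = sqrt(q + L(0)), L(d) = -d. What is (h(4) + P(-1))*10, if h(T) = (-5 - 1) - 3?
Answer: -90 + 10*I ≈ -90.0 + 10.0*I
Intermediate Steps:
P(q) = sqrt(q) (P(q) = sqrt(q - 1*0) = sqrt(q + 0) = sqrt(q))
h(T) = -9 (h(T) = -6 - 3 = -9)
(h(4) + P(-1))*10 = (-9 + sqrt(-1))*10 = (-9 + I)*10 = -90 + 10*I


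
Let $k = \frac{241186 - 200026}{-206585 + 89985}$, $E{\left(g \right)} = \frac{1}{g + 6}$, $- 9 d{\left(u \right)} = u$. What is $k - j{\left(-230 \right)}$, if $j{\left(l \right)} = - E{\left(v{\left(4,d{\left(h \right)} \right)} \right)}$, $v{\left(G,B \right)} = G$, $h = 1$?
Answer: $- \frac{295}{1166} \approx -0.253$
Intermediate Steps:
$d{\left(u \right)} = - \frac{u}{9}$
$E{\left(g \right)} = \frac{1}{6 + g}$
$k = - \frac{1029}{2915}$ ($k = \frac{41160}{-116600} = 41160 \left(- \frac{1}{116600}\right) = - \frac{1029}{2915} \approx -0.353$)
$j{\left(l \right)} = - \frac{1}{10}$ ($j{\left(l \right)} = - \frac{1}{6 + 4} = - \frac{1}{10}$)
$k - j{\left(-230 \right)} = - \frac{1029}{2915} - - \frac{1}{10} = - \frac{1029}{2915} + \frac{1}{10} = - \frac{295}{1166}$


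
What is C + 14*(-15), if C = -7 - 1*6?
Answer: -223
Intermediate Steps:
C = -13 (C = -7 - 6 = -13)
C + 14*(-15) = -13 + 14*(-15) = -13 - 210 = -223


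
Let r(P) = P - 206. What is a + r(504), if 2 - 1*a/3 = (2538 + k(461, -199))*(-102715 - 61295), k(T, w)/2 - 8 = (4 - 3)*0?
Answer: 1256644924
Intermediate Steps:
k(T, w) = 16 (k(T, w) = 16 + 2*((4 - 3)*0) = 16 + 2*(1*0) = 16 + 2*0 = 16 + 0 = 16)
r(P) = -206 + P
a = 1256644626 (a = 6 - 3*(2538 + 16)*(-102715 - 61295) = 6 - 7662*(-164010) = 6 - 3*(-418881540) = 6 + 1256644620 = 1256644626)
a + r(504) = 1256644626 + (-206 + 504) = 1256644626 + 298 = 1256644924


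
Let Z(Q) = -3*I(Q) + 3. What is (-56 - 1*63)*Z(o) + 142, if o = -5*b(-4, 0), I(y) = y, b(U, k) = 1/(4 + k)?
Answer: -2645/4 ≈ -661.25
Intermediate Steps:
o = -5/4 (o = -5/(4 + 0) = -5/4 ≈ -1.2500)
Z(Q) = 3 - 3*Q (Z(Q) = -3*Q + 3 = 3 - 3*Q)
(-56 - 1*63)*Z(o) + 142 = (-56 - 1*63)*(3 - 3*(-5/4)) + 142 = (-56 - 63)*(3 + 15/4) + 142 = -119*27/4 + 142 = -3213/4 + 142 = -2645/4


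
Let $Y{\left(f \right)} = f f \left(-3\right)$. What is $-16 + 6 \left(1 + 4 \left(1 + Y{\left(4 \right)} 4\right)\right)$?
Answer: $-4594$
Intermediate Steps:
$Y{\left(f \right)} = - 3 f^{2}$ ($Y{\left(f \right)} = f \left(- 3 f\right) = - 3 f^{2}$)
$-16 + 6 \left(1 + 4 \left(1 + Y{\left(4 \right)} 4\right)\right) = -16 + 6 \left(1 + 4 \left(1 + - 3 \cdot 4^{2} \cdot 4\right)\right) = -16 + 6 \left(1 + 4 \left(1 + \left(-3\right) 16 \cdot 4\right)\right) = -16 + 6 \left(1 + 4 \left(1 - 192\right)\right) = -16 + 6 \left(1 + 4 \left(-191\right)\right) = -16 + 6 \left(1 - 764\right) = -16 + 6 \left(-763\right) = -16 - 4578 = -4594$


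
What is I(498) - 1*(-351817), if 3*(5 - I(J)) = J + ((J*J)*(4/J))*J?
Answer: 20984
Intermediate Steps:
I(J) = 5 - 4*J²/3 - J/3 (I(J) = 5 - (J + ((J*J)*(4/J))*J)/3 = 5 - (J + (J²*(4/J))*J)/3 = 5 - (J + (4*J)*J)/3 = 5 - (J + 4*J²)/3 = 5 + (-4*J²/3 - J/3) = 5 - 4*J²/3 - J/3)
I(498) - 1*(-351817) = (5 - 4/3*498² - ⅓*498) - 1*(-351817) = (5 - 4/3*248004 - 166) + 351817 = (5 - 330672 - 166) + 351817 = -330833 + 351817 = 20984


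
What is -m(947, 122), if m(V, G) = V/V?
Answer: -1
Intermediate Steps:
m(V, G) = 1
-m(947, 122) = -1*1 = -1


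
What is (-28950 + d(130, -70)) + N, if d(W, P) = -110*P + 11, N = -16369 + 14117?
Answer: -23491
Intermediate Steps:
N = -2252
d(W, P) = 11 - 110*P
(-28950 + d(130, -70)) + N = (-28950 + (11 - 110*(-70))) - 2252 = (-28950 + (11 + 7700)) - 2252 = (-28950 + 7711) - 2252 = -21239 - 2252 = -23491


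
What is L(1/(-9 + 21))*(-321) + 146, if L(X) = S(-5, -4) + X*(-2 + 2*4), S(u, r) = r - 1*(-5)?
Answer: -671/2 ≈ -335.50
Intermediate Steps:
S(u, r) = 5 + r (S(u, r) = r + 5 = 5 + r)
L(X) = 1 + 6*X (L(X) = (5 - 4) + X*(-2 + 2*4) = 1 + X*(-2 + 8) = 1 + X*6 = 1 + 6*X)
L(1/(-9 + 21))*(-321) + 146 = (1 + 6/(-9 + 21))*(-321) + 146 = (1 + 6/12)*(-321) + 146 = (1 + 6*(1/12))*(-321) + 146 = (1 + ½)*(-321) + 146 = (3/2)*(-321) + 146 = -963/2 + 146 = -671/2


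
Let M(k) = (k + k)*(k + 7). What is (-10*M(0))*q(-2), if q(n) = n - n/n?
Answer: 0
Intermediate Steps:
q(n) = -1 + n (q(n) = n - 1*1 = n - 1 = -1 + n)
M(k) = 2*k*(7 + k) (M(k) = (2*k)*(7 + k) = 2*k*(7 + k))
(-10*M(0))*q(-2) = (-20*0*(7 + 0))*(-1 - 2) = -20*0*7*(-3) = -10*0*(-3) = 0*(-3) = 0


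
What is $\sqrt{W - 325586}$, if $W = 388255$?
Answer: $\sqrt{62669} \approx 250.34$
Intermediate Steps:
$\sqrt{W - 325586} = \sqrt{388255 - 325586} = \sqrt{62669}$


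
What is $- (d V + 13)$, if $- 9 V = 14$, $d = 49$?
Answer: $\frac{569}{9} \approx 63.222$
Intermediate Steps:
$V = - \frac{14}{9}$ ($V = \left(- \frac{1}{9}\right) 14 = - \frac{14}{9} \approx -1.5556$)
$- (d V + 13) = - (49 \left(- \frac{14}{9}\right) + 13) = - (- \frac{686}{9} + 13) = \left(-1\right) \left(- \frac{569}{9}\right) = \frac{569}{9}$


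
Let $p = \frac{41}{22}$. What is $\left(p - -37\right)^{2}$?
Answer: $\frac{731025}{484} \approx 1510.4$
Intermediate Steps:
$p = \frac{41}{22}$ ($p = 41 \cdot \frac{1}{22} = \frac{41}{22} \approx 1.8636$)
$\left(p - -37\right)^{2} = \left(\frac{41}{22} - -37\right)^{2} = \left(\frac{41}{22} + 37\right)^{2} = \left(\frac{855}{22}\right)^{2} = \frac{731025}{484}$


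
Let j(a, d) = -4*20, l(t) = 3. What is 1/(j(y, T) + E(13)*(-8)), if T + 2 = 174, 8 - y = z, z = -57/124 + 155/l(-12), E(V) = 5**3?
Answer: -1/1080 ≈ -0.00092593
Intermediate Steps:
E(V) = 125
z = 19049/372 (z = -57/124 + 155/3 = 19049/372 ≈ 51.207)
y = -16073/372 (y = 8 - 1*19049/372 = 8 - 19049/372 = -16073/372 ≈ -43.207)
T = 172 (T = -2 + 174 = 172)
j(a, d) = -80
1/(j(y, T) + E(13)*(-8)) = 1/(-80 + 125*(-8)) = 1/(-80 - 1000) = 1/(-1080) = -1/1080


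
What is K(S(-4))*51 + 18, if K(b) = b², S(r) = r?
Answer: 834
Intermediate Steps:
K(S(-4))*51 + 18 = (-4)²*51 + 18 = 16*51 + 18 = 816 + 18 = 834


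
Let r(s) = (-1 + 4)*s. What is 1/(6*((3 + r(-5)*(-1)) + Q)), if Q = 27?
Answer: 1/270 ≈ 0.0037037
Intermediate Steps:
r(s) = 3*s
1/(6*((3 + r(-5)*(-1)) + Q)) = 1/(6*((3 + (3*(-5))*(-1)) + 27)) = 1/(6*((3 - 15*(-1)) + 27)) = 1/(6*((3 + 15) + 27)) = 1/(6*(18 + 27)) = 1/(6*45) = 1/270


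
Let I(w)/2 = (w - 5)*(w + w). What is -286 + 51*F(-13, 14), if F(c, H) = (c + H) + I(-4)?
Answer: 7109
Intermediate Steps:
I(w) = 4*w*(-5 + w) (I(w) = 2*((w - 5)*(w + w)) = 2*((-5 + w)*(2*w)) = 2*(2*w*(-5 + w)) = 4*w*(-5 + w))
F(c, H) = 144 + H + c (F(c, H) = (c + H) + 4*(-4)*(-5 - 4) = (H + c) + 4*(-4)*(-9) = (H + c) + 144 = 144 + H + c)
-286 + 51*F(-13, 14) = -286 + 51*(144 + 14 - 13) = -286 + 51*145 = -286 + 7395 = 7109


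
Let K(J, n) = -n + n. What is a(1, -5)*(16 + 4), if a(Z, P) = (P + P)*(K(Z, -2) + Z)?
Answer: -200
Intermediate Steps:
K(J, n) = 0
a(Z, P) = 2*P*Z (a(Z, P) = (P + P)*(0 + Z) = (2*P)*Z = 2*P*Z)
a(1, -5)*(16 + 4) = (2*(-5)*1)*(16 + 4) = -10*20 = -200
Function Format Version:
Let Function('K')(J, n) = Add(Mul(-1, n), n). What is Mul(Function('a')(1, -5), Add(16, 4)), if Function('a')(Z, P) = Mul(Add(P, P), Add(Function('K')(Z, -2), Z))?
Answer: -200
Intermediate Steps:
Function('K')(J, n) = 0
Function('a')(Z, P) = Mul(2, P, Z) (Function('a')(Z, P) = Mul(Add(P, P), Add(0, Z)) = Mul(Mul(2, P), Z) = Mul(2, P, Z))
Mul(Function('a')(1, -5), Add(16, 4)) = Mul(Mul(2, -5, 1), Add(16, 4)) = Mul(-10, 20) = -200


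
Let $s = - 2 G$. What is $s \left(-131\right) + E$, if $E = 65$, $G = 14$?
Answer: $3733$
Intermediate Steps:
$s = -28$ ($s = \left(-2\right) 14 = -28$)
$s \left(-131\right) + E = \left(-28\right) \left(-131\right) + 65 = 3668 + 65 = 3733$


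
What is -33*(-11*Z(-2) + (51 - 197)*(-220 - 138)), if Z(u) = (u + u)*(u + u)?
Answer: -1719036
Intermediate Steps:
Z(u) = 4*u² (Z(u) = (2*u)*(2*u) = 4*u²)
-33*(-11*Z(-2) + (51 - 197)*(-220 - 138)) = -33*(-44*(-2)² + (51 - 197)*(-220 - 138)) = -33*(-44*4 - 146*(-358)) = -33*(-11*16 + 52268) = -33*(-176 + 52268) = -33*52092 = -1719036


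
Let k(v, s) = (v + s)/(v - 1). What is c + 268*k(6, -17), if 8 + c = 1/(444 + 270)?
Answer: -2133427/3570 ≈ -597.60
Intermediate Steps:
k(v, s) = (s + v)/(-1 + v)
c = -5711/714 (c = -8 + 1/(444 + 270) = -8 + 1/714 = -5711/714 ≈ -7.9986)
c + 268*k(6, -17) = -5711/714 + 268*((-17 + 6)/(-1 + 6)) = -5711/714 + 268*(-11/5) = -5711/714 - 2948/5 = -2133427/3570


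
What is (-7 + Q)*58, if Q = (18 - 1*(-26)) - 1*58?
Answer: -1218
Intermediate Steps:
Q = -14 (Q = (18 + 26) - 58 = 44 - 58 = -14)
(-7 + Q)*58 = (-7 - 14)*58 = -21*58 = -1218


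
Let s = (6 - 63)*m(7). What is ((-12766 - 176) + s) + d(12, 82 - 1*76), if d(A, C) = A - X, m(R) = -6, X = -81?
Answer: -12507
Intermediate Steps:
d(A, C) = 81 + A (d(A, C) = A - 1*(-81) = A + 81 = 81 + A)
s = 342 (s = (6 - 63)*(-6) = -57*(-6) = 342)
((-12766 - 176) + s) + d(12, 82 - 1*76) = ((-12766 - 176) + 342) + (81 + 12) = (-12942 + 342) + 93 = -12600 + 93 = -12507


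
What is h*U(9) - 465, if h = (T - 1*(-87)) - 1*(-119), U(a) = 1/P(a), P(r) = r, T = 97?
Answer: -1294/3 ≈ -431.33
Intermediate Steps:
U(a) = 1/a
h = 303 (h = (97 - 1*(-87)) - 1*(-119) = (97 + 87) + 119 = 184 + 119 = 303)
h*U(9) - 465 = 303/9 - 465 = 303*(⅑) - 465 = 101/3 - 465 = -1294/3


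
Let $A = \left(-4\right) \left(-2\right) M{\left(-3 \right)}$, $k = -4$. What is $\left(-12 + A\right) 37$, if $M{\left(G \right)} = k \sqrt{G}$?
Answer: $-444 - 1184 i \sqrt{3} \approx -444.0 - 2050.8 i$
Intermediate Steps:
$M{\left(G \right)} = - 4 \sqrt{G}$
$A = - 32 i \sqrt{3}$ ($A = \left(-4\right) \left(-2\right) \left(- 4 \sqrt{-3}\right) = 8 \left(- 4 i \sqrt{3}\right) = - 32 i \sqrt{3} \approx - 55.426 i$)
$\left(-12 + A\right) 37 = \left(-12 - 32 i \sqrt{3}\right) 37 = -444 - 1184 i \sqrt{3}$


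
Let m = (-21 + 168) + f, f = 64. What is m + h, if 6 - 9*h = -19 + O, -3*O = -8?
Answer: 5764/27 ≈ 213.48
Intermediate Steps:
O = 8/3 (O = -1/3*(-8) = 8/3 ≈ 2.6667)
h = 67/27 (h = 2/3 - (-19 + 8/3)/9 = 2/3 - 1/9*(-49/3) = 2/3 + 49/27 = 67/27 ≈ 2.4815)
m = 211 (m = (-21 + 168) + 64 = 147 + 64 = 211)
m + h = 211 + 67/27 = 5764/27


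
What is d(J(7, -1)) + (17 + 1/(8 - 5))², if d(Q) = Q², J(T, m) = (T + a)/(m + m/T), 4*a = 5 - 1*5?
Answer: 194665/576 ≈ 337.96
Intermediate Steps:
a = 0 (a = (5 - 1*5)/4 = (5 - 5)/4 = (¼)*0 = 0)
J(T, m) = T/(m + m/T) (J(T, m) = (T + 0)/(m + m/T) = T/(m + m/T))
d(J(7, -1)) + (17 + 1/(8 - 5))² = (7²/(-1*(1 + 7)))² + (17 + 1/(8 - 5))² = (49*(-1)/8)² + (17 + 1/3)² = (49*(-1)*(⅛))² + (17 + ⅓)² = (-49/8)² + (52/3)² = 2401/64 + 2704/9 = 194665/576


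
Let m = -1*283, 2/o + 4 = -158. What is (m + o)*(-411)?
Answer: 3140588/27 ≈ 1.1632e+5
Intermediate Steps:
o = -1/81 (o = 2/(-4 - 158) = 2/(-162) = 2*(-1/162) = -1/81 ≈ -0.012346)
m = -283
(m + o)*(-411) = (-283 - 1/81)*(-411) = -22924/81*(-411) = 3140588/27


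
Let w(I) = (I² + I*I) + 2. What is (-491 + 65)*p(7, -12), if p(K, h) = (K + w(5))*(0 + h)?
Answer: 301608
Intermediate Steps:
w(I) = 2 + 2*I² (w(I) = (I² + I²) + 2 = 2*I² + 2 = 2 + 2*I²)
p(K, h) = h*(52 + K) (p(K, h) = (K + (2 + 2*5²))*(0 + h) = (K + (2 + 2*25))*h = (K + (2 + 50))*h = (K + 52)*h = (52 + K)*h = h*(52 + K))
(-491 + 65)*p(7, -12) = (-491 + 65)*(-12*(52 + 7)) = -(-5112)*59 = -426*(-708) = 301608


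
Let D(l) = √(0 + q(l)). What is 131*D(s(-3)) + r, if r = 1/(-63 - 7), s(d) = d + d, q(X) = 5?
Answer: -1/70 + 131*√5 ≈ 292.91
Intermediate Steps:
s(d) = 2*d
r = -1/70 (r = 1/(-70) = -1/70 ≈ -0.014286)
D(l) = √5 (D(l) = √(0 + 5) = √5)
131*D(s(-3)) + r = 131*√5 - 1/70 = -1/70 + 131*√5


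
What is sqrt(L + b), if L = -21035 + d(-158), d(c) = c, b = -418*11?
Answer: I*sqrt(25791) ≈ 160.6*I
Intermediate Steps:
b = -4598
L = -21193 (L = -21035 - 158 = -21193)
sqrt(L + b) = sqrt(-21193 - 4598) = sqrt(-25791) = I*sqrt(25791)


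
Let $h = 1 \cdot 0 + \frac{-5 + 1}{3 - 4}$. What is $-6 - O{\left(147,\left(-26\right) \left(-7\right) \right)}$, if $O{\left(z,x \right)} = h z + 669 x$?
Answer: $-122352$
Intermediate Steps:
$h = 4$ ($h = 0 - \frac{4}{-1} = 0 - -4 = 0 + 4 = 4$)
$O{\left(z,x \right)} = 4 z + 669 x$
$-6 - O{\left(147,\left(-26\right) \left(-7\right) \right)} = -6 - \left(4 \cdot 147 + 669 \left(\left(-26\right) \left(-7\right)\right)\right) = -6 - \left(588 + 669 \cdot 182\right) = -6 - \left(588 + 121758\right) = -6 - 122346 = -122352$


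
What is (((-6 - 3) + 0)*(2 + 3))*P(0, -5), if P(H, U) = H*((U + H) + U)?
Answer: 0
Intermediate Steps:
P(H, U) = H*(H + 2*U) (P(H, U) = H*((H + U) + U) = H*(H + 2*U))
(((-6 - 3) + 0)*(2 + 3))*P(0, -5) = (((-6 - 3) + 0)*(2 + 3))*(0*(0 + 2*(-5))) = ((-9 + 0)*5)*(0*(0 - 10)) = (-9*5)*(0*(-10)) = -45*0 = 0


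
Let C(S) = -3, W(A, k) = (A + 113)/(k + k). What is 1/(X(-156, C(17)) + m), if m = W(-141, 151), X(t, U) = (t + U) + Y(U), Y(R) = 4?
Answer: -151/23419 ≈ -0.0064478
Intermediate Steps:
W(A, k) = (113 + A)/(2*k) (W(A, k) = (113 + A)/((2*k)) = (113 + A)*(1/(2*k)) = (113 + A)/(2*k))
X(t, U) = 4 + U + t (X(t, U) = (t + U) + 4 = (U + t) + 4 = 4 + U + t)
m = -14/151 (m = (½)*(113 - 141)/151 = (½)*(1/151)*(-28) = -14/151 ≈ -0.092715)
1/(X(-156, C(17)) + m) = 1/((4 - 3 - 156) - 14/151) = 1/(-155 - 14/151) = 1/(-23419/151) = -151/23419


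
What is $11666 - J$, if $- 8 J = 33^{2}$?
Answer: $\frac{94417}{8} \approx 11802.0$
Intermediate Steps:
$J = - \frac{1089}{8}$ ($J = - \frac{33^{2}}{8} = \left(- \frac{1}{8}\right) 1089 = - \frac{1089}{8} \approx -136.13$)
$11666 - J = 11666 - - \frac{1089}{8} = 11666 + \frac{1089}{8} = \frac{94417}{8}$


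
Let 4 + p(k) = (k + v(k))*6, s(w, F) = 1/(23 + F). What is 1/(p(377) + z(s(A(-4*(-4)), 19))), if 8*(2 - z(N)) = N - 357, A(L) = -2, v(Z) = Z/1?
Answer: 336/1534385 ≈ 0.00021898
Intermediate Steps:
v(Z) = Z (v(Z) = Z*1 = Z)
p(k) = -4 + 12*k (p(k) = -4 + (k + k)*6 = -4 + (2*k)*6 = -4 + 12*k)
z(N) = 373/8 - N/8 (z(N) = 2 - (N - 357)/8 = 2 - (-357 + N)/8 = 2 + (357/8 - N/8) = 373/8 - N/8)
1/(p(377) + z(s(A(-4*(-4)), 19))) = 1/((-4 + 12*377) + (373/8 - 1/(8*(23 + 19)))) = 1/((-4 + 4524) + (373/8 - 1/8/42)) = 1/(4520 + (373/8 - 1/8*1/42)) = 1/(4520 + (373/8 - 1/336)) = 1/(4520 + 15665/336) = 1/(1534385/336) = 336/1534385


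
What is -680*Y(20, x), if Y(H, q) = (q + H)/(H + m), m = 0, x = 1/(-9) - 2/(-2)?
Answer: -6392/9 ≈ -710.22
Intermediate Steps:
x = 8/9 (x = 1*(-⅑) - 2*(-½) = -⅑ + 1 = 8/9 ≈ 0.88889)
Y(H, q) = (H + q)/H (Y(H, q) = (q + H)/(H + 0) = (H + q)/H)
-680*Y(20, x) = -680*(20 + 8/9)/20 = -34*188/9 = -680*47/45 = -6392/9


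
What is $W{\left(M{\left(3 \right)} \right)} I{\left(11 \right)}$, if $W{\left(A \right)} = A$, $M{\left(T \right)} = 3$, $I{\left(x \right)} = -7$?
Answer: $-21$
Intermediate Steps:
$W{\left(M{\left(3 \right)} \right)} I{\left(11 \right)} = 3 \left(-7\right) = -21$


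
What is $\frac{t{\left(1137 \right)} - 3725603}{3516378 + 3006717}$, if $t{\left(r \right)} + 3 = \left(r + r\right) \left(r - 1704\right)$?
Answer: $- \frac{5014964}{6523095} \approx -0.7688$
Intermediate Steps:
$t{\left(r \right)} = -3 + 2 r \left(-1704 + r\right)$ ($t{\left(r \right)} = -3 + \left(r + r\right) \left(r - 1704\right) = -3 + 2 r \left(-1704 + r\right)$)
$\frac{t{\left(1137 \right)} - 3725603}{3516378 + 3006717} = \frac{\left(-3 - 3874896 + 2 \cdot 1137^{2}\right) - 3725603}{3516378 + 3006717} = \frac{\left(-3 - 3874896 + 2 \cdot 1292769\right) - 3725603}{6523095} = \left(\left(-3 - 3874896 + 2585538\right) - 3725603\right) \frac{1}{6523095} = \left(-1289361 - 3725603\right) \frac{1}{6523095} = \left(-5014964\right) \frac{1}{6523095} = - \frac{5014964}{6523095}$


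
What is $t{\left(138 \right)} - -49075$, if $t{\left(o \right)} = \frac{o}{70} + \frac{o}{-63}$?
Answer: $\frac{5152852}{105} \approx 49075.0$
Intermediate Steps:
$t{\left(o \right)} = - \frac{o}{630}$ ($t{\left(o \right)} = o \frac{1}{70} + o \left(- \frac{1}{63}\right) = \frac{o}{70} - \frac{o}{63} = - \frac{o}{630}$)
$t{\left(138 \right)} - -49075 = \left(- \frac{1}{630}\right) 138 - -49075 = - \frac{23}{105} + 49075 = \frac{5152852}{105}$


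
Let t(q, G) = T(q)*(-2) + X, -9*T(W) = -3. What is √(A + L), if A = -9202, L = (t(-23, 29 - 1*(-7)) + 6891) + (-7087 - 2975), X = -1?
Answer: 2*I*√27843/3 ≈ 111.24*I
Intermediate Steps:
T(W) = ⅓ (T(W) = -⅑*(-3) = ⅓)
t(q, G) = -5/3 (t(q, G) = (⅓)*(-2) - 1 = -⅔ - 1 = -5/3)
L = -9518/3 (L = (-5/3 + 6891) + (-7087 - 2975) = 20668/3 - 10062 = -9518/3 ≈ -3172.7)
√(A + L) = √(-9202 - 9518/3) = √(-37124/3) = 2*I*√27843/3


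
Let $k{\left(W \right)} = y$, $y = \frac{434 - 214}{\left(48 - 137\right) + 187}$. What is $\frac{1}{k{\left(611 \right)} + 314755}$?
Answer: $\frac{49}{15423105} \approx 3.1771 \cdot 10^{-6}$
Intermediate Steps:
$y = \frac{110}{49}$ ($y = \frac{220}{\left(48 - 137\right) + 187} = \frac{220}{-89 + 187} = \frac{220}{98} = 220 \cdot \frac{1}{98} = \frac{110}{49} \approx 2.2449$)
$k{\left(W \right)} = \frac{110}{49}$
$\frac{1}{k{\left(611 \right)} + 314755} = \frac{1}{\frac{110}{49} + 314755} = \frac{1}{\frac{15423105}{49}} = \frac{49}{15423105}$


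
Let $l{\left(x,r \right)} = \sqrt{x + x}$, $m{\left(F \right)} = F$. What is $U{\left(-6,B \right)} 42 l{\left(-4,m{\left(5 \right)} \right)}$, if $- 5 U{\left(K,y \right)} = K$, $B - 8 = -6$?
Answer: $\frac{504 i \sqrt{2}}{5} \approx 142.55 i$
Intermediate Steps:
$l{\left(x,r \right)} = \sqrt{2} \sqrt{x}$ ($l{\left(x,r \right)} = \sqrt{2 x} = \sqrt{2} \sqrt{x}$)
$B = 2$ ($B = 8 - 6 = 2$)
$U{\left(K,y \right)} = - \frac{K}{5}$
$U{\left(-6,B \right)} 42 l{\left(-4,m{\left(5 \right)} \right)} = \left(- \frac{1}{5}\right) \left(-6\right) 42 \sqrt{2} \sqrt{-4} = \frac{6}{5} \cdot 42 \sqrt{2} \cdot 2 i = \frac{252 \cdot 2 i \sqrt{2}}{5} = \frac{504 i \sqrt{2}}{5}$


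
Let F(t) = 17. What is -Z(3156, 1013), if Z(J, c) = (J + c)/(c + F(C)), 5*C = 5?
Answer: -4169/1030 ≈ -4.0476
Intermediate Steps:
C = 1 (C = (⅕)*5 = 1)
Z(J, c) = (J + c)/(17 + c) (Z(J, c) = (J + c)/(c + 17) = (J + c)/(17 + c))
-Z(3156, 1013) = -(3156 + 1013)/(17 + 1013) = -4169/1030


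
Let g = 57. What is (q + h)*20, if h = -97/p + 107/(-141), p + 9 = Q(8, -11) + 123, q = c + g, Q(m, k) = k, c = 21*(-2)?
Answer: 3862940/14523 ≈ 265.99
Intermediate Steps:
c = -42
q = 15 (q = -42 + 57 = 15)
p = 103 (p = -9 + (-11 + 123) = -9 + 112 = 103)
h = -24698/14523 (h = -97/103 + 107/(-141) = -97*1/103 + 107*(-1/141) = -97/103 - 107/141 = -24698/14523 ≈ -1.7006)
(q + h)*20 = (15 - 24698/14523)*20 = (193147/14523)*20 = 3862940/14523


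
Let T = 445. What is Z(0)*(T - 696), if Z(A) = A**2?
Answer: 0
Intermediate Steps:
Z(0)*(T - 696) = 0**2*(445 - 696) = 0*(-251) = 0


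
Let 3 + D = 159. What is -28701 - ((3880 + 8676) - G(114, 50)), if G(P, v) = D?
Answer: -41101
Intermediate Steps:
D = 156 (D = -3 + 159 = 156)
G(P, v) = 156
-28701 - ((3880 + 8676) - G(114, 50)) = -28701 - ((3880 + 8676) - 1*156) = -28701 - (12556 - 156) = -28701 - 1*12400 = -28701 - 12400 = -41101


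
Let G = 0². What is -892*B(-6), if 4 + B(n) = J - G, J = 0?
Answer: 3568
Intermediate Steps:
G = 0
B(n) = -4 (B(n) = -4 + (0 - 1*0) = -4 + (0 + 0) = -4 + 0 = -4)
-892*B(-6) = -892*(-4) = 3568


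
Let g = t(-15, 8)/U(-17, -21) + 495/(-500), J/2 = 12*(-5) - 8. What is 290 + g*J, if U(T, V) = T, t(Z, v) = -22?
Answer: 6216/25 ≈ 248.64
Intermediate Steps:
J = -136 (J = 2*(12*(-5) - 8) = 2*(-60 - 8) = 2*(-68) = -136)
g = 517/1700 (g = -22/(-17) + 495/(-500) = -22*(-1/17) + 495*(-1/500) = 22/17 - 99/100 = 517/1700 ≈ 0.30412)
290 + g*J = 290 + (517/1700)*(-136) = 290 - 1034/25 = 6216/25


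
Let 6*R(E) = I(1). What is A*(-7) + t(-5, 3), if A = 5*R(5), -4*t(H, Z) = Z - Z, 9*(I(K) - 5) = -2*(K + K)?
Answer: -1435/54 ≈ -26.574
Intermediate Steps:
I(K) = 5 - 4*K/9 (I(K) = 5 + (-2*(K + K))/9 = 5 + (-4*K)/9 = 5 - 4*K/9)
R(E) = 41/54 (R(E) = (5 - 4/9*1)/6 = (5 - 4/9)/6 = (⅙)*(41/9) = 41/54)
t(H, Z) = 0 (t(H, Z) = -(Z - Z)/4 = -¼*0 = 0)
A = 205/54 (A = 5*(41/54) = 205/54 ≈ 3.7963)
A*(-7) + t(-5, 3) = (205/54)*(-7) + 0 = -1435/54 + 0 = -1435/54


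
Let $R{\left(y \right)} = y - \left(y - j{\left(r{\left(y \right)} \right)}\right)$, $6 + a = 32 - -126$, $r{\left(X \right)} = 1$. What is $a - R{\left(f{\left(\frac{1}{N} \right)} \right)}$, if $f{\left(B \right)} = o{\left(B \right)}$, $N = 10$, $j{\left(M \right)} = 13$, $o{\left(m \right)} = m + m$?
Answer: $139$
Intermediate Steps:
$o{\left(m \right)} = 2 m$
$a = 152$ ($a = -6 + \left(32 - -126\right) = -6 + \left(32 + 126\right) = -6 + 158 = 152$)
$f{\left(B \right)} = 2 B$
$R{\left(y \right)} = 13$ ($R{\left(y \right)} = y - \left(-13 + y\right) = 13$)
$a - R{\left(f{\left(\frac{1}{N} \right)} \right)} = 152 - 13 = 139$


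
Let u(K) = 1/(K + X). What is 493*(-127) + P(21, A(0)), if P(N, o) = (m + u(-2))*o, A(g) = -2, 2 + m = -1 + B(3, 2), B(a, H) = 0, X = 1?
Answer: -62603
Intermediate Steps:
u(K) = 1/(1 + K) (u(K) = 1/(K + 1) = 1/(1 + K))
m = -3 (m = -2 + (-1 + 0) = -2 - 1 = -3)
P(N, o) = -4*o (P(N, o) = (-3 + 1/(1 - 2))*o = (-3 + 1/(-1))*o = (-3 - 1)*o = -4*o)
493*(-127) + P(21, A(0)) = 493*(-127) - 4*(-2) = -62611 + 8 = -62603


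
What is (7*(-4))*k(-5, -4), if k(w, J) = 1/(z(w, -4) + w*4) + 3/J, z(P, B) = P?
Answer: 553/25 ≈ 22.120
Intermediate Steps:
k(w, J) = 3/J + 1/(5*w) (k(w, J) = 1/(w + w*4) + 3/J = 1/(w + 4*w) + 3/J = 1/(5*w) + 3/J = 3/J + 1/(5*w))
(7*(-4))*k(-5, -4) = (7*(-4))*(3/(-4) + (1/5)/(-5)) = -28*(3*(-1/4) + (1/5)*(-1/5)) = -28*(-3/4 - 1/25) = -28*(-79/100) = 553/25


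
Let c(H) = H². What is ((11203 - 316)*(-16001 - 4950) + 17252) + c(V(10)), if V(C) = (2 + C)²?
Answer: -228055549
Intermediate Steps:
((11203 - 316)*(-16001 - 4950) + 17252) + c(V(10)) = ((11203 - 316)*(-16001 - 4950) + 17252) + ((2 + 10)²)² = (10887*(-20951) + 17252) + (12²)² = (-228093537 + 17252) + 144² = -228076285 + 20736 = -228055549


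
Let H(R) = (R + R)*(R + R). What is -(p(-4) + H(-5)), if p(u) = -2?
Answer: -98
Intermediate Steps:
H(R) = 4*R² (H(R) = (2*R)*(2*R) = 4*R²)
-(p(-4) + H(-5)) = -(-2 + 4*(-5)²) = -(-2 + 4*25) = -(-2 + 100) = -1*98 = -98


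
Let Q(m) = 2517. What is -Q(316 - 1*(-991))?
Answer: -2517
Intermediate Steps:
-Q(316 - 1*(-991)) = -1*2517 = -2517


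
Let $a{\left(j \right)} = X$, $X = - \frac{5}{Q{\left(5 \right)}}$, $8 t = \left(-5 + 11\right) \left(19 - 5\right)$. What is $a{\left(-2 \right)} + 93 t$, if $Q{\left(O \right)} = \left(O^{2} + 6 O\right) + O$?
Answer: $\frac{11717}{12} \approx 976.42$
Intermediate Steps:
$t = \frac{21}{2}$ ($t = \frac{\left(-5 + 11\right) \left(19 - 5\right)}{8} = \frac{6 \cdot 14}{8} = \frac{1}{8} \cdot 84 = \frac{21}{2} \approx 10.5$)
$Q{\left(O \right)} = O^{2} + 7 O$
$X = - \frac{1}{12}$ ($X = - \frac{5}{5 \left(7 + 5\right)} = - \frac{5}{5 \cdot 12} = - \frac{5}{60} = \left(-5\right) \frac{1}{60} = - \frac{1}{12} \approx -0.083333$)
$a{\left(j \right)} = - \frac{1}{12}$
$a{\left(-2 \right)} + 93 t = - \frac{1}{12} + 93 \cdot \frac{21}{2} = - \frac{1}{12} + \frac{1953}{2} = \frac{11717}{12}$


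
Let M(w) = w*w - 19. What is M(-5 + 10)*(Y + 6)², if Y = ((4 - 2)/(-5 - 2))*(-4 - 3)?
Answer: 384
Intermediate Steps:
M(w) = -19 + w² (M(w) = w² - 19 = -19 + w²)
Y = 2 (Y = (2/(-7))*(-7) = (2*(-⅐))*(-7) = -2/7*(-7) = 2)
M(-5 + 10)*(Y + 6)² = (-19 + (-5 + 10)²)*(2 + 6)² = (-19 + 5²)*8² = (-19 + 25)*64 = 6*64 = 384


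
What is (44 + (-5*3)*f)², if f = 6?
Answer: 2116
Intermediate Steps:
(44 + (-5*3)*f)² = (44 - 5*3*6)² = (44 - 15*6)² = (44 - 90)² = (-46)² = 2116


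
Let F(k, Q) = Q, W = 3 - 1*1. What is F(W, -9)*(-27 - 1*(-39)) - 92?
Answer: -200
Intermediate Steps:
W = 2 (W = 3 - 1 = 2)
F(W, -9)*(-27 - 1*(-39)) - 92 = -9*(-27 - 1*(-39)) - 92 = -9*(-27 + 39) - 92 = -9*12 - 92 = -108 - 92 = -200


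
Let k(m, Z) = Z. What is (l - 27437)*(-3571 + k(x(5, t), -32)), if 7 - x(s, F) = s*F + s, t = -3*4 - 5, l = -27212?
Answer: 196900347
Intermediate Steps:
t = -17 (t = -12 - 5 = -17)
x(s, F) = 7 - s - F*s (x(s, F) = 7 - (s*F + s) = 7 - (F*s + s) = 7 - (s + F*s) = 7 + (-s - F*s) = 7 - s - F*s)
(l - 27437)*(-3571 + k(x(5, t), -32)) = (-27212 - 27437)*(-3571 - 32) = -54649*(-3603) = 196900347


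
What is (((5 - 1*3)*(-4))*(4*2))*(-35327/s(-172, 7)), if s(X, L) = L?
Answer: 2260928/7 ≈ 3.2299e+5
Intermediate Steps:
(((5 - 1*3)*(-4))*(4*2))*(-35327/s(-172, 7)) = (((5 - 1*3)*(-4))*(4*2))*(-35327/7) = (((5 - 3)*(-4))*8)*(-35327*⅐) = ((2*(-4))*8)*(-35327/7) = -8*8*(-35327/7) = -64*(-35327/7) = 2260928/7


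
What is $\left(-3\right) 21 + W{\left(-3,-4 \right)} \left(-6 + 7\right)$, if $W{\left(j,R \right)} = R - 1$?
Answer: $-68$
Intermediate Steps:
$W{\left(j,R \right)} = -1 + R$
$\left(-3\right) 21 + W{\left(-3,-4 \right)} \left(-6 + 7\right) = \left(-3\right) 21 + \left(-1 - 4\right) \left(-6 + 7\right) = -63 - 5 = -68$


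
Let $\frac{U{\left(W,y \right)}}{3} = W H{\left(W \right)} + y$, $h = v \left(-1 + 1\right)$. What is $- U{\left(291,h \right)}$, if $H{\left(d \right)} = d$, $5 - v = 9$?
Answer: $-254043$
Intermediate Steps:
$v = -4$ ($v = 5 - 9 = -4$)
$h = 0$ ($h = - 4 \left(-1 + 1\right) = \left(-4\right) 0 = 0$)
$U{\left(W,y \right)} = 3 y + 3 W^{2}$ ($U{\left(W,y \right)} = 3 \left(W W + y\right) = 3 \left(W^{2} + y\right) = 3 \left(y + W^{2}\right) = 3 y + 3 W^{2}$)
$- U{\left(291,h \right)} = - (3 \cdot 0 + 3 \cdot 291^{2}) = - (0 + 3 \cdot 84681) = - (0 + 254043) = \left(-1\right) 254043 = -254043$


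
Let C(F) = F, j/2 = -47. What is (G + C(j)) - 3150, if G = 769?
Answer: -2475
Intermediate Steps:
j = -94 (j = 2*(-47) = -94)
(G + C(j)) - 3150 = (769 - 94) - 3150 = 675 - 3150 = -2475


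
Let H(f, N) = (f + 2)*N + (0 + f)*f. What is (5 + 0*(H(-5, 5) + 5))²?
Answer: 25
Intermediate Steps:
H(f, N) = f² + N*(2 + f) (H(f, N) = (2 + f)*N + f*f = N*(2 + f) + f² = f² + N*(2 + f))
(5 + 0*(H(-5, 5) + 5))² = (5 + 0*(((-5)² + 2*5 + 5*(-5)) + 5))² = (5 + 0*((25 + 10 - 25) + 5))² = (5 + 0*(10 + 5))² = (5 + 0*15)² = (5 + 0)² = 5² = 25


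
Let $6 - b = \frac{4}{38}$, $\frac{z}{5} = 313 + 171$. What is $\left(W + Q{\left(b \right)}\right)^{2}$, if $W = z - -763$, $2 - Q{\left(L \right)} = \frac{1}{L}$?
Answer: $\frac{127235603401}{12544} \approx 1.0143 \cdot 10^{7}$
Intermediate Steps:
$z = 2420$ ($z = 5 \left(313 + 171\right) = 5 \cdot 484 = 2420$)
$b = \frac{112}{19}$ ($b = 6 - \frac{4}{38} = 6 - 4 \cdot \frac{1}{38} = 6 - \frac{2}{19} = \frac{112}{19} \approx 5.8947$)
$Q{\left(L \right)} = 2 - \frac{1}{L}$
$W = 3183$ ($W = 2420 - -763 = 2420 + 763 = 3183$)
$\left(W + Q{\left(b \right)}\right)^{2} = \left(3183 + \left(2 - \frac{1}{\frac{112}{19}}\right)\right)^{2} = \left(3183 + \left(2 - \frac{19}{112}\right)\right)^{2} = \left(3183 + \frac{205}{112}\right)^{2} = \left(\frac{356701}{112}\right)^{2} = \frac{127235603401}{12544}$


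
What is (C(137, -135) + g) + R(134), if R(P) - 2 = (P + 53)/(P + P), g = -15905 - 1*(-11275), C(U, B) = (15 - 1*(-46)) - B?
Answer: -1187589/268 ≈ -4431.3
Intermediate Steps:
C(U, B) = 61 - B (C(U, B) = (15 + 46) - B = 61 - B)
g = -4630 (g = -15905 + 11275 = -4630)
R(P) = 2 + (53 + P)/(2*P) (R(P) = 2 + (P + 53)/(P + P) = 2 + (53 + P)/((2*P)) = 2 + (53 + P)*(1/(2*P)) = 2 + (53 + P)/(2*P))
(C(137, -135) + g) + R(134) = ((61 - 1*(-135)) - 4630) + (½)*(53 + 5*134)/134 = ((61 + 135) - 4630) + (½)*(1/134)*(53 + 670) = (196 - 4630) + (½)*(1/134)*723 = -4434 + 723/268 = -1187589/268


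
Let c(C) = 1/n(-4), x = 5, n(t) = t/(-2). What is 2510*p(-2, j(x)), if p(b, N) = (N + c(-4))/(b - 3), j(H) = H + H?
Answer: -5271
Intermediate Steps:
n(t) = -t/2 (n(t) = t*(-½) = -t/2)
j(H) = 2*H
c(C) = ½ (c(C) = 1/(-½*(-4)) = 1/2 = ½)
p(b, N) = (½ + N)/(-3 + b) (p(b, N) = (N + ½)/(b - 3) = (½ + N)/(-3 + b))
2510*p(-2, j(x)) = 2510*((½ + 2*5)/(-3 - 2)) = 2510*((½ + 10)/(-5)) = 2510*(-⅕*21/2) = 2510*(-21/10) = -5271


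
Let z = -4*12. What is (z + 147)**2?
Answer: 9801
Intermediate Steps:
z = -48
(z + 147)**2 = (-48 + 147)**2 = 99**2 = 9801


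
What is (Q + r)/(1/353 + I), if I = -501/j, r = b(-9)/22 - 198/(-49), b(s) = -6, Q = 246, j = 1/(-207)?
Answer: 47522625/19732020308 ≈ 0.0024084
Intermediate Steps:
j = -1/207 ≈ -0.0048309
r = 2031/539 (r = -6/22 - 198/(-49) = -6*1/22 - 198*(-1/49) = -3/11 + 198/49 = 2031/539 ≈ 3.7681)
I = 103707 (I = -501/(-1/207) = -501*(-207) = 103707)
(Q + r)/(1/353 + I) = (246 + 2031/539)/(1/353 + 103707) = 134625/(539*(1/353 + 103707)) = 134625/(539*(36608572/353)) = (134625/539)*(353/36608572) = 47522625/19732020308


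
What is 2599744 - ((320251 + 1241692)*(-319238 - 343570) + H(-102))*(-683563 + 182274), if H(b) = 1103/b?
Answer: -52934799121075433111/102 ≈ -5.1897e+17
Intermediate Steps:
2599744 - ((320251 + 1241692)*(-319238 - 343570) + H(-102))*(-683563 + 182274) = 2599744 - ((320251 + 1241692)*(-319238 - 343570) + 1103/(-102))*(-683563 + 182274) = 2599744 - (1561943*(-662808) + 1103*(-1/102))*(-501289) = 2599744 - (-1035268315944 - 1103/102)*(-501289) = 2599744 - (-105597368227391)*(-501289)/102 = 2599744 - 1*52934799121340606999/102 = 2599744 - 52934799121340606999/102 = -52934799121075433111/102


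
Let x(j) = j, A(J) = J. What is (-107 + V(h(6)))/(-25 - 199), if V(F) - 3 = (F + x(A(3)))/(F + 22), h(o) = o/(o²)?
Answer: 727/1568 ≈ 0.46365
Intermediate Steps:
h(o) = 1/o (h(o) = o/o² = 1/o)
V(F) = 3 + (3 + F)/(22 + F) (V(F) = 3 + (F + 3)/(F + 22) = 3 + (3 + F)/(22 + F))
(-107 + V(h(6)))/(-25 - 199) = (-107 + (69 + 4/6)/(22 + 1/6))/(-25 - 199) = (-107 + (69 + 4*(⅙))/(22 + ⅙))/(-224) = (-107 + (69 + ⅔)/(133/6))*(-1/224) = (-107 + (6/133)*(209/3))*(-1/224) = (-107 + 22/7)*(-1/224) = -727/7*(-1/224) = 727/1568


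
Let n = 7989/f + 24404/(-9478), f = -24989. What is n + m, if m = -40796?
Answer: -4831522220965/118422871 ≈ -40799.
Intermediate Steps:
n = -342775649/118422871 (n = 7989/(-24989) + 24404/(-9478) = 7989*(-1/24989) + 24404*(-1/9478) = -7989/24989 - 12202/4739 = -342775649/118422871 ≈ -2.8945)
n + m = -342775649/118422871 - 40796 = -4831522220965/118422871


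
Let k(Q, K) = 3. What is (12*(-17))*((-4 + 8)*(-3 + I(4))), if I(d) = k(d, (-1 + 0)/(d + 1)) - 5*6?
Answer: 24480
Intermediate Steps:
I(d) = -27 (I(d) = 3 - 5*6 = 3 - 30 = -27)
(12*(-17))*((-4 + 8)*(-3 + I(4))) = (12*(-17))*((-4 + 8)*(-3 - 27)) = -816*(-30) = -204*(-120) = 24480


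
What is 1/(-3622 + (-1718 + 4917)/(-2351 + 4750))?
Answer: -2399/8685979 ≈ -0.00027619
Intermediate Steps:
1/(-3622 + (-1718 + 4917)/(-2351 + 4750)) = 1/(-3622 + 3199/2399) = 1/(-8685979/2399) = -2399/8685979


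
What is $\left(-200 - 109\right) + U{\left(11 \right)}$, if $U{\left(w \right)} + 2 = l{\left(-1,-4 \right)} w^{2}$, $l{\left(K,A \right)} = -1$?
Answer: $-432$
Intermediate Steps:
$U{\left(w \right)} = -2 - w^{2}$
$\left(-200 - 109\right) + U{\left(11 \right)} = \left(-200 - 109\right) - 123 = -309 - 123 = -432$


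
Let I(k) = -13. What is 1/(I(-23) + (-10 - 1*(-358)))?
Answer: 1/335 ≈ 0.0029851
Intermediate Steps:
1/(I(-23) + (-10 - 1*(-358))) = 1/(-13 + (-10 - 1*(-358))) = 1/(-13 + (-10 + 358)) = 1/(-13 + 348) = 1/335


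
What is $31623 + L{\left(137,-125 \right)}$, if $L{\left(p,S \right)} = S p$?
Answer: $14498$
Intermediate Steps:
$31623 + L{\left(137,-125 \right)} = 31623 - 17125 = 14498$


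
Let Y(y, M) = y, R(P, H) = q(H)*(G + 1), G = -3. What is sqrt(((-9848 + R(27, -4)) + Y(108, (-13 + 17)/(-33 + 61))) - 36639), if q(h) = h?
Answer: I*sqrt(46371) ≈ 215.34*I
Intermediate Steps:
R(P, H) = -2*H (R(P, H) = H*(-3 + 1) = H*(-2) = -2*H)
sqrt(((-9848 + R(27, -4)) + Y(108, (-13 + 17)/(-33 + 61))) - 36639) = sqrt(((-9848 - 2*(-4)) + 108) - 36639) = sqrt(((-9848 + 8) + 108) - 36639) = sqrt((-9840 + 108) - 36639) = sqrt(-9732 - 36639) = sqrt(-46371) = I*sqrt(46371)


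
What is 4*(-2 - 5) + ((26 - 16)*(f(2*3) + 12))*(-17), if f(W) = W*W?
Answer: -8188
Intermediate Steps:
f(W) = W²
4*(-2 - 5) + ((26 - 16)*(f(2*3) + 12))*(-17) = 4*(-2 - 5) + ((26 - 16)*((2*3)² + 12))*(-17) = 4*(-7) + (10*(6² + 12))*(-17) = -28 + (10*(36 + 12))*(-17) = -28 + (10*48)*(-17) = -28 + 480*(-17) = -28 - 8160 = -8188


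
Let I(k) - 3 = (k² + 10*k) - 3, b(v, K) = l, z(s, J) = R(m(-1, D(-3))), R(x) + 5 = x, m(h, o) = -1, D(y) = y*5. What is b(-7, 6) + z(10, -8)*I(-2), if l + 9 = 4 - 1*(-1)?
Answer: 92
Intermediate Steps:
D(y) = 5*y
R(x) = -5 + x
z(s, J) = -6 (z(s, J) = -5 - 1 = -6)
l = -4 (l = -9 + (4 - 1*(-1)) = -9 + (4 + 1) = -9 + 5 = -4)
b(v, K) = -4
I(k) = k² + 10*k (I(k) = 3 + ((k² + 10*k) - 3) = 3 + (-3 + k² + 10*k) = k² + 10*k)
b(-7, 6) + z(10, -8)*I(-2) = -4 - (-12)*(10 - 2) = -4 - (-12)*8 = -4 - 6*(-16) = -4 + 96 = 92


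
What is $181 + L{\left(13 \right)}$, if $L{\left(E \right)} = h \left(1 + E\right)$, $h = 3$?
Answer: $223$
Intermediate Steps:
$L{\left(E \right)} = 3 + 3 E$ ($L{\left(E \right)} = 3 \left(1 + E\right) = 3 + 3 E$)
$181 + L{\left(13 \right)} = 181 + \left(3 + 3 \cdot 13\right) = 181 + \left(3 + 39\right) = 181 + 42 = 223$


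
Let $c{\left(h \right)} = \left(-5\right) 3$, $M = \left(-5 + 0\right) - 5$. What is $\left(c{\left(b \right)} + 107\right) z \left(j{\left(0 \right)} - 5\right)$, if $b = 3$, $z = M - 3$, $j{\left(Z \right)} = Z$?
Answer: $5980$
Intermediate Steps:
$M = -10$ ($M = -5 - 5 = -10$)
$z = -13$ ($z = -10 - 3 = -13$)
$c{\left(h \right)} = -15$
$\left(c{\left(b \right)} + 107\right) z \left(j{\left(0 \right)} - 5\right) = \left(-15 + 107\right) \left(- 13 \left(0 - 5\right)\right) = 92 \left(\left(-13\right) \left(-5\right)\right) = 92 \cdot 65 = 5980$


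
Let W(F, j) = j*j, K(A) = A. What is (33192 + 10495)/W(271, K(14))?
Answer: 6241/28 ≈ 222.89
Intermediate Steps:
W(F, j) = j**2
(33192 + 10495)/W(271, K(14)) = (33192 + 10495)/(14**2) = 43687/196 = 43687*(1/196) = 6241/28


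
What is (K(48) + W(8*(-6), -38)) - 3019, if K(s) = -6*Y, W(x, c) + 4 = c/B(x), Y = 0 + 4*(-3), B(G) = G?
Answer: -70805/24 ≈ -2950.2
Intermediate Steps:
Y = -12 (Y = 0 - 12 = -12)
W(x, c) = -4 + c/x
K(s) = 72 (K(s) = -6*(-12) = 72)
(K(48) + W(8*(-6), -38)) - 3019 = (72 + (-4 - 38/(8*(-6)))) - 3019 = (72 + (-4 - 38/(-48))) - 3019 = (72 + (-4 - 38*(-1/48))) - 3019 = (72 + (-4 + 19/24)) - 3019 = (72 - 77/24) - 3019 = 1651/24 - 3019 = -70805/24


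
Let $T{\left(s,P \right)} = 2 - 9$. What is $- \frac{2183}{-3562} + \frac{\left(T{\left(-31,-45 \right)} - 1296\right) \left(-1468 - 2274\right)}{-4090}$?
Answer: $- \frac{8679381871}{7284290} \approx -1191.5$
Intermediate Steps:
$T{\left(s,P \right)} = -7$
$- \frac{2183}{-3562} + \frac{\left(T{\left(-31,-45 \right)} - 1296\right) \left(-1468 - 2274\right)}{-4090} = - \frac{2183}{-3562} + \frac{\left(-7 - 1296\right) \left(-1468 - 2274\right)}{-4090} = \left(-2183\right) \left(- \frac{1}{3562}\right) + \left(-1303\right) \left(-3742\right) \left(- \frac{1}{4090}\right) = \frac{2183}{3562} + 4875826 \left(- \frac{1}{4090}\right) = \frac{2183}{3562} - \frac{2437913}{2045} = - \frac{8679381871}{7284290}$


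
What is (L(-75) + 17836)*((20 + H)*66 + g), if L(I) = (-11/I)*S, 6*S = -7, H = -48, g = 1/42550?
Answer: -631113306159077/19147500 ≈ -3.2961e+7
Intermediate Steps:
g = 1/42550 ≈ 2.3502e-5
S = -7/6 (S = (⅙)*(-7) = -7/6 ≈ -1.1667)
L(I) = 77/(6*I) (L(I) = -11/I*(-7/6) = 77/(6*I))
(L(-75) + 17836)*((20 + H)*66 + g) = ((77/6)/(-75) + 17836)*((20 - 48)*66 + 1/42550) = ((77/6)*(-1/75) + 17836)*(-28*66 + 1/42550) = (-77/450 + 17836)*(-1848 + 1/42550) = (8026123/450)*(-78632399/42550) = -631113306159077/19147500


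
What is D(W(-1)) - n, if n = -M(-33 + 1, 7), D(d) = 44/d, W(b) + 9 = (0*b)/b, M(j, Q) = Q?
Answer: 19/9 ≈ 2.1111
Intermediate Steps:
W(b) = -9 (W(b) = -9 + (0*b)/b = -9 + 0/b = -9 + 0 = -9)
n = -7 (n = -1*7 = -7)
D(W(-1)) - n = 44/(-9) - 1*(-7) = 44*(-⅑) + 7 = -44/9 + 7 = 19/9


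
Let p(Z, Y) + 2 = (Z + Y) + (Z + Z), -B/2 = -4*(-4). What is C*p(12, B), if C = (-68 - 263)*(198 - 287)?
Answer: 58918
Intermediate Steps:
B = -32 (B = -(-8)*(-4) = -2*16 = -32)
C = 29459 (C = -331*(-89) = 29459)
p(Z, Y) = -2 + Y + 3*Z (p(Z, Y) = -2 + ((Z + Y) + (Z + Z)) = -2 + ((Y + Z) + 2*Z) = -2 + (Y + 3*Z) = -2 + Y + 3*Z)
C*p(12, B) = 29459*(-2 - 32 + 3*12) = 29459*(-2 - 32 + 36) = 29459*2 = 58918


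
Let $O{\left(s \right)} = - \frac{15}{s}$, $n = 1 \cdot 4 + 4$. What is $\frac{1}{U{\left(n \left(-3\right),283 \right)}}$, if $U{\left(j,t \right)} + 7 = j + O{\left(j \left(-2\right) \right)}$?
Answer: $- \frac{16}{501} \approx -0.031936$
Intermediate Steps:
$n = 8$ ($n = 4 + 4 = 8$)
$U{\left(j,t \right)} = -7 + j + \frac{15}{2 j}$ ($U{\left(j,t \right)} = -7 + \left(j - \frac{15}{j \left(-2\right)}\right) = -7 + \left(j - \frac{15}{\left(-2\right) j}\right) = -7 + \left(j - 15 \left(- \frac{1}{2 j}\right)\right) = -7 + \left(j + \frac{15}{2 j}\right) = -7 + j + \frac{15}{2 j}$)
$\frac{1}{U{\left(n \left(-3\right),283 \right)}} = \frac{1}{-7 + 8 \left(-3\right) + \frac{15}{2 \cdot 8 \left(-3\right)}} = \frac{1}{-7 - 24 + \frac{15}{2 \left(-24\right)}} = \frac{1}{-7 - 24 + \frac{15}{2} \left(- \frac{1}{24}\right)} = \frac{1}{-7 - 24 - \frac{5}{16}} = \frac{1}{- \frac{501}{16}} = - \frac{16}{501}$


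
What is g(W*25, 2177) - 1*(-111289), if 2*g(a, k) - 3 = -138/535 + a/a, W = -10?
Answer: 59540616/535 ≈ 1.1129e+5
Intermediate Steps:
g(a, k) = 1001/535 (g(a, k) = 3/2 + (-138/535 + a/a)/2 = 3/2 + (-138*1/535 + 1)/2 = 3/2 + (-138/535 + 1)/2 = 3/2 + (½)*(397/535) = 3/2 + 397/1070 = 1001/535)
g(W*25, 2177) - 1*(-111289) = 1001/535 - 1*(-111289) = 1001/535 + 111289 = 59540616/535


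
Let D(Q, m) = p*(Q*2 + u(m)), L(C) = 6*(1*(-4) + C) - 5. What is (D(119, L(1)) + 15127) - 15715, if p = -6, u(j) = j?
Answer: -1878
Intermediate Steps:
L(C) = -29 + 6*C (L(C) = 6*(-4 + C) - 5 = (-24 + 6*C) - 5 = -29 + 6*C)
D(Q, m) = -12*Q - 6*m (D(Q, m) = -6*(Q*2 + m) = -6*(2*Q + m) = -6*(m + 2*Q) = -12*Q - 6*m)
(D(119, L(1)) + 15127) - 15715 = ((-12*119 - 6*(-29 + 6*1)) + 15127) - 15715 = ((-1428 - 6*(-29 + 6)) + 15127) - 15715 = ((-1428 - 6*(-23)) + 15127) - 15715 = ((-1428 + 138) + 15127) - 15715 = (-1290 + 15127) - 15715 = 13837 - 15715 = -1878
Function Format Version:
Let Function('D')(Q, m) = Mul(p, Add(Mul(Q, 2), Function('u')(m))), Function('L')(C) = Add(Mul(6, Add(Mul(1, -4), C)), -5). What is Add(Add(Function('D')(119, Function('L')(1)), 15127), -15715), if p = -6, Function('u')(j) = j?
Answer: -1878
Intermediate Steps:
Function('L')(C) = Add(-29, Mul(6, C)) (Function('L')(C) = Add(Mul(6, Add(-4, C)), -5) = Add(Add(-24, Mul(6, C)), -5) = Add(-29, Mul(6, C)))
Function('D')(Q, m) = Add(Mul(-12, Q), Mul(-6, m)) (Function('D')(Q, m) = Mul(-6, Add(Mul(Q, 2), m)) = Mul(-6, Add(Mul(2, Q), m)) = Mul(-6, Add(m, Mul(2, Q))) = Add(Mul(-12, Q), Mul(-6, m)))
Add(Add(Function('D')(119, Function('L')(1)), 15127), -15715) = Add(Add(Add(Mul(-12, 119), Mul(-6, Add(-29, Mul(6, 1)))), 15127), -15715) = Add(Add(Add(-1428, Mul(-6, Add(-29, 6))), 15127), -15715) = Add(Add(Add(-1428, Mul(-6, -23)), 15127), -15715) = Add(Add(Add(-1428, 138), 15127), -15715) = Add(Add(-1290, 15127), -15715) = Add(13837, -15715) = -1878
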